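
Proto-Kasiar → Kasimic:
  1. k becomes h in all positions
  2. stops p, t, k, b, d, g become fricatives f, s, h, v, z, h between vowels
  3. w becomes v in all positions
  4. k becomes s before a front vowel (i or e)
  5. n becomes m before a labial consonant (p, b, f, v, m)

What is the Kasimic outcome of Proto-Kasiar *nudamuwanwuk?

Kasimic: *nudamuwanwuk > nudamuwanwuh > nuzamuwanwuh > nuzamuvanvuh > nuzamuvamvuh  (by unconditioned shift, intervocalic lenition, unconditioned shift, nasal place assimilation)

nuzamuvamvuh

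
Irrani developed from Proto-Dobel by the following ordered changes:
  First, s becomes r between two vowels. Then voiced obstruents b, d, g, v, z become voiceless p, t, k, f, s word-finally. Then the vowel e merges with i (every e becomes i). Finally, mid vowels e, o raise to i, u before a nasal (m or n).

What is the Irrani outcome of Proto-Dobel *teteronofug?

titirunofuk

Irrani: *teteronofug > teteronofuk > titironofuk > titirunofuk  (by final devoicing, vowel merger, pre-nasal raising)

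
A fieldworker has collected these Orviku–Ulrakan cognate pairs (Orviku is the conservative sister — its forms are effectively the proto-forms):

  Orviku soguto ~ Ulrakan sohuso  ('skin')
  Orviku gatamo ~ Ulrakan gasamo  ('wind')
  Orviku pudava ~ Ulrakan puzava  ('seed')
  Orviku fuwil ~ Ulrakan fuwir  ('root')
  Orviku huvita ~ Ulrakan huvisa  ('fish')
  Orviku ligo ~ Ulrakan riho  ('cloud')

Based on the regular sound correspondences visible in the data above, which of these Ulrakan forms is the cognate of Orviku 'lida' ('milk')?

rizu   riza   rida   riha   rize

ligo ~ riho — Orviku l corresponds to Ulrakan r word-initially before a front vowel.
pudava ~ puzava — Orviku d corresponds to Ulrakan z between vowels (before a back vowel).
Applying these to Orviku 'lida':
  lida → rida   (l→r word-initially before a front vowel)
  rida → riza   (d→z between vowels (before a back vowel))
So the Ulrakan cognate is 'riza'.

riza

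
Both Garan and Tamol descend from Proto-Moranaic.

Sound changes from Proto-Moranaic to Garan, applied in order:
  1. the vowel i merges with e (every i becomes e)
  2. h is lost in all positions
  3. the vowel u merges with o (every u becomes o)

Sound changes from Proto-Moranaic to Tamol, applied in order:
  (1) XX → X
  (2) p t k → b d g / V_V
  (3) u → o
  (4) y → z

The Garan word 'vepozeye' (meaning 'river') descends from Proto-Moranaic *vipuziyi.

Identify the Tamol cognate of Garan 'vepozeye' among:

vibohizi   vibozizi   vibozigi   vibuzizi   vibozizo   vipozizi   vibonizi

vibozizi

Tamol: *vipuziyi > vibuziyi > viboziyi > vibozizi  (by intervocalic voicing, vowel merger, unconditioned shift)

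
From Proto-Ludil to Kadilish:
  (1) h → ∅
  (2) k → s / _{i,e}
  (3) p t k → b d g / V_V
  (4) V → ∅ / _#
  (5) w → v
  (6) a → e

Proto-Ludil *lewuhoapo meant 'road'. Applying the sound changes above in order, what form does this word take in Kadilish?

Kadilish: *lewuhoapo
  lewuhoapo → lewuoapo   [h-loss]
  lewuoapo (rule 2 does not apply)
  lewuoapo → lewuoabo   [intervocalic voicing]
  lewuoabo → lewuoab   [apocope]
  lewuoab → levuoab   [unconditioned shift]
  levuoab → levuoeb   [vowel merger]
  giving Kadilish levuoeb.

levuoeb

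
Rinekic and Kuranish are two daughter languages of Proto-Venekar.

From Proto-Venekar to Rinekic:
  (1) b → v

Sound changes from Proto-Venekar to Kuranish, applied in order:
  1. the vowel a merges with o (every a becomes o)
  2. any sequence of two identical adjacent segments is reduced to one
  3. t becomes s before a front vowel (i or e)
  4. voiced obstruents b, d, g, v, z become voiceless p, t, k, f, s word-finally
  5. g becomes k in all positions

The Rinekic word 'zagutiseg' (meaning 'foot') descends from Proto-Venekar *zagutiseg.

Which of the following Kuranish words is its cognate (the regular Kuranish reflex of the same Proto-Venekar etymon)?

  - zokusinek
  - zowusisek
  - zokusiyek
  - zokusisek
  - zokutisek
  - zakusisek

zokusisek

Kuranish: *zagutiseg
  zagutiseg → zogutiseg   [vowel merger]
  zogutiseg (rule 2 does not apply)
  zogutiseg → zogusiseg   [palatalisation]
  zogusiseg → zogusisek   [final devoicing]
  zogusisek → zokusisek   [unconditioned shift]
  giving Kuranish zokusisek.
Among the options, 'zokusisek' alone shows every Kuranish change applied in order.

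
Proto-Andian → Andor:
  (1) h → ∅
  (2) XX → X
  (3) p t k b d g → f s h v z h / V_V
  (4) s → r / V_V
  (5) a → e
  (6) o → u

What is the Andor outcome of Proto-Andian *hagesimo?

eherimu

Andor: *hagesimo > agesimo > ahesimo > aherimo > eherimo > eherimu  (by h-loss, intervocalic lenition, rhotacism, vowel merger, vowel merger)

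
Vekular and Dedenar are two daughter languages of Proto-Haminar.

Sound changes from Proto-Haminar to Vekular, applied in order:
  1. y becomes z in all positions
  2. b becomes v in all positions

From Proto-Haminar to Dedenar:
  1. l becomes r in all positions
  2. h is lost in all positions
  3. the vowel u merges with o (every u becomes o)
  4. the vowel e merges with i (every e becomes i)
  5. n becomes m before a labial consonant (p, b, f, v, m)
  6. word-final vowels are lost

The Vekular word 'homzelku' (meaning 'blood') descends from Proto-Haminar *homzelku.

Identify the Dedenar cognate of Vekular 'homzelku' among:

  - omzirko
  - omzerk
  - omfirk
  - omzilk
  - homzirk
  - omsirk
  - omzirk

omzirk

Dedenar: *homzelku > homzerku > omzerku > omzerko > omzirko > omzirk  (by unconditioned shift, h-loss, vowel merger, vowel merger, apocope)
Only 'omzirk' matches the regular Dedenar development of *homzelku.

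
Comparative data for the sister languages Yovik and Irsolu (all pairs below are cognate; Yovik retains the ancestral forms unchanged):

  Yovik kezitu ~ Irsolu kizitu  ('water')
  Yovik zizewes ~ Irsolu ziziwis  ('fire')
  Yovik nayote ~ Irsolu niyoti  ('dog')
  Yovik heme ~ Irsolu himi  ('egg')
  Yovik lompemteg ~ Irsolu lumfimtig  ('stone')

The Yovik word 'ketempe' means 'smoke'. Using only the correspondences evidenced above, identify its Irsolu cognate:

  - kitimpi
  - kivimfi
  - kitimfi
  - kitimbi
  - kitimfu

kezitu ~ kizitu, zizewes ~ ziziwis — Yovik e corresponds to Irsolu i after a consonant, before a consonant other than r, m, n, p, b, f, v.
heme ~ himi, lompemteg ~ lumfimtig — Yovik e corresponds to Irsolu i after a consonant, before a nasal.
lompemteg ~ lumfimtig — Yovik p corresponds to Irsolu f after a consonant, before a front vowel.
nayote ~ niyoti, heme ~ himi — Yovik e corresponds to Irsolu i word-finally.
Applying these to Yovik 'ketempe':
  ketempe → kitempe   (e→i after a consonant, before a consonant other than r, m, n, p, b, f, v)
  kitempe → kitimpe   (e→i after a consonant, before a nasal)
  kitimpe → kitimfe   (p→f after a consonant, before a front vowel)
  kitimfe → kitimfi   (e→i word-finally)
So the Irsolu cognate is 'kitimfi'.

kitimfi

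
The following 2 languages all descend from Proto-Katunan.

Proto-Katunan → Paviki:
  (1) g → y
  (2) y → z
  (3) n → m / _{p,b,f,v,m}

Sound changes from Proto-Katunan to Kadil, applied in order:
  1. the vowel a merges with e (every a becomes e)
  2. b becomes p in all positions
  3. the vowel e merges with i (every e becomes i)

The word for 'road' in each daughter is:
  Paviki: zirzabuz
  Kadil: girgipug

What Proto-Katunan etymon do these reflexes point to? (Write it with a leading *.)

*girgabug

Position 8: Paviki has z, Kadil has g. Kadil preserves g here (none of its changes turn any other segment into g), so the proto-segment is *g.
Position 1: Paviki has z, Kadil has g. Kadil preserves g here (none of its changes turn any other segment into g), so the proto-segment is *g.
Continuing position by position gives *girgabug; check it forward:
Paviki: start from *girgabug.
  rule 1 (unconditioned shift): girgabug → yiryabuy
  rule 2 (unconditioned shift): yiryabuy → zirzabuz
  rule 3: no change — zirzabuz
  ⇒ Paviki zirzabuz
Kadil: *girgabug > girgebug > girgepug > girgipug  (by vowel merger, unconditioned shift, vowel merger)
Only *girgabug yields all of Paviki zirzabuz, Kadil girgipug.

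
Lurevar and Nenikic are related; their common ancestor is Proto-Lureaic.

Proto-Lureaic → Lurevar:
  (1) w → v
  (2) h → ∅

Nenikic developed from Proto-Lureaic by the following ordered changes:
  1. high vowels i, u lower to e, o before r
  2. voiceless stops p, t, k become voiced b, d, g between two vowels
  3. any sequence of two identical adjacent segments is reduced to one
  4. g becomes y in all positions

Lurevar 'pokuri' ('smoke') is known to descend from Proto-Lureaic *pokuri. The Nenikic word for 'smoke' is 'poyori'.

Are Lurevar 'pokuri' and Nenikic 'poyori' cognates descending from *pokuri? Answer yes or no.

yes

Derive the expected Nenikic reflex of *pokuri:
Nenikic: start from *pokuri.
  rule 1 (pre-rhotic lowering): pokuri → pokori
  rule 2 (intervocalic voicing): pokori → pogori
  rule 3: no change — pogori
  rule 4 (unconditioned shift): pogori → poyori
  ⇒ Nenikic poyori
Nenikic 'poyori' matches the regular reflex exactly, so the pair is cognate.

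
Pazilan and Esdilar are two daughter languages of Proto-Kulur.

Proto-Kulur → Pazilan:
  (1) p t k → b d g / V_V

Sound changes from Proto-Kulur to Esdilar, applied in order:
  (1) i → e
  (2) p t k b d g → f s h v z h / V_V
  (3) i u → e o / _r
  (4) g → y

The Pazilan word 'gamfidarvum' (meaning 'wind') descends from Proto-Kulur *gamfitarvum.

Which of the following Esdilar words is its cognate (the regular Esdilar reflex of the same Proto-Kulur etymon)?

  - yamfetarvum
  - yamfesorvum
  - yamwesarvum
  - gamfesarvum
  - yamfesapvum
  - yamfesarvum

Esdilar: *gamfitarvum
  gamfitarvum → gamfetarvum   [vowel merger]
  gamfetarvum → gamfesarvum   [intervocalic lenition]
  gamfesarvum (rule 3 does not apply)
  gamfesarvum → yamfesarvum   [unconditioned shift]
  giving Esdilar yamfesarvum.

yamfesarvum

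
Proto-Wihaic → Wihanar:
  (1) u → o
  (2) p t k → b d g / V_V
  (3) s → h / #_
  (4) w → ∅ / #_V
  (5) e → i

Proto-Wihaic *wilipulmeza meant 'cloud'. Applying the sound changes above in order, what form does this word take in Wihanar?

Wihanar: start from *wilipulmeza.
  rule 1 (vowel merger): wilipulmeza → wilipolmeza
  rule 2 (intervocalic voicing): wilipolmeza → wilibolmeza
  rule 3: no change — wilibolmeza
  rule 4 (glide loss): wilibolmeza → ilibolmeza
  rule 5 (vowel merger): ilibolmeza → ilibolmiza
  ⇒ Wihanar ilibolmiza

ilibolmiza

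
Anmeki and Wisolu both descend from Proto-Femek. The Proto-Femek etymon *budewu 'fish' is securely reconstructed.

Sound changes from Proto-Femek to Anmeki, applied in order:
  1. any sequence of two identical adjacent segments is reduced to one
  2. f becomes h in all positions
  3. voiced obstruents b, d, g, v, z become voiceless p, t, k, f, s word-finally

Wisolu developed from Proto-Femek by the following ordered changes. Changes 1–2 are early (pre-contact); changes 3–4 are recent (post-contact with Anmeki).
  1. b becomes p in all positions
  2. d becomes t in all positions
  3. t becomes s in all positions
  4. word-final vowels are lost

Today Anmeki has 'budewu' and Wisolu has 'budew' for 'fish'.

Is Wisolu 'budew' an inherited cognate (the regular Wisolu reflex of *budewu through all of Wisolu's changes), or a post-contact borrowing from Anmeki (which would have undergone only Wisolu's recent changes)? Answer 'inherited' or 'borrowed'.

If inherited, *budewu would pass through all of Wisolu's changes:
Wisolu: *budewu > pudewu > putewu > pusewu > pusew  (by unconditioned shift, unconditioned shift, unconditioned shift, apocope)
If borrowed from Anmeki 'budewu' after the early changes, it would undergo only the recent ones:
  rule 3 (unconditioned shift): no change (budewu)
  rule 4 (apocope): budewu → budew
  ⇒ as a loan: budew
Wisolu 'budew' matches the loan outcome 'budew', not the inherited 'pusew' — it skipped the early Wisolu changes, so it was borrowed from Anmeki.

borrowed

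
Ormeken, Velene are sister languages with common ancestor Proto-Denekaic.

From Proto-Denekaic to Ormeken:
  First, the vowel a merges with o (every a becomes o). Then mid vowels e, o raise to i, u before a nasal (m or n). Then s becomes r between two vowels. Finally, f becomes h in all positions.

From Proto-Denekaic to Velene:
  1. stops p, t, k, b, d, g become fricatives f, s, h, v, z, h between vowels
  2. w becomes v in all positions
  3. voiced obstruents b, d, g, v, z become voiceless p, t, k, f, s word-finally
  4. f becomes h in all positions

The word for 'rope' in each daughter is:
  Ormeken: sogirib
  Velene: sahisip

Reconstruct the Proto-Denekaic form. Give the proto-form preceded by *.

*sagisib

Position 3: Ormeken has g, Velene has h. Ormeken preserves g here (none of its changes turn any other segment into g), so the proto-segment is *g.
Position 5: Ormeken has r, Velene has s. Taking the neighbouring segments as reconstructed: Ormeken r could go back to *s or *r; Velene s could go back to *t or *s — the one source consistent with every daughter is *s.
Verify the candidate proto-form against each daughter:
Ormeken: *sagisib
  sagisib → sogisib   [vowel merger]
  sogisib (rule 2 does not apply)
  sogisib → sogirib   [rhotacism]
  sogirib (rule 4 does not apply)
  giving Ormeken sogirib.
Velene: *sagisib > sahisib > sahisip  (by intervocalic lenition, final devoicing)
No other proto-form is consistent with every reflex, so the reconstruction is *sagisib.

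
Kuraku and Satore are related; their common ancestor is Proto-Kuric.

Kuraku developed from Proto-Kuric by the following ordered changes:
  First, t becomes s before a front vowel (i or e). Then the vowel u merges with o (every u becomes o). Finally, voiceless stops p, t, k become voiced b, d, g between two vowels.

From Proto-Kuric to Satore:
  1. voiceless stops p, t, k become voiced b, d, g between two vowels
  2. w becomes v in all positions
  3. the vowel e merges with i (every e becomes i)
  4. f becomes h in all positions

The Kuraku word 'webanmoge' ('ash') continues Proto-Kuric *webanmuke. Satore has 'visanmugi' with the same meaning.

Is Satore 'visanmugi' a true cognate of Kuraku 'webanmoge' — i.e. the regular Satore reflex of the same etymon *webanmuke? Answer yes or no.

no

Derive the expected Satore reflex of *webanmuke:
Satore: *webanmuke > webanmuge > vebanmuge > vibanmugi  (by intervocalic voicing, unconditioned shift, vowel merger)
The regular Satore reflex would be 'vibanmugi', but the attested form is 'visanmugi'. The correspondence is irregular, so they are not cognates (the Satore form has a different source).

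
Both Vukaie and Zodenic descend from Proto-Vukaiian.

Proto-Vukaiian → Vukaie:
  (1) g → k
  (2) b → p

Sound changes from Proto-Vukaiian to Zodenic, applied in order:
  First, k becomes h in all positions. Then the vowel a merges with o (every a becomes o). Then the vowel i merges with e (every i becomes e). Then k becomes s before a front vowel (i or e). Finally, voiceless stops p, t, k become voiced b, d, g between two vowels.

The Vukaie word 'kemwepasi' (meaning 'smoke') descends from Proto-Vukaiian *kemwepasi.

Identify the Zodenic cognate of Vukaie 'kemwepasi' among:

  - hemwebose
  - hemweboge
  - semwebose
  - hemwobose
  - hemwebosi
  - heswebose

hemwebose

Zodenic: *kemwepasi
  kemwepasi → hemwepasi   [unconditioned shift]
  hemwepasi → hemweposi   [vowel merger]
  hemweposi → hemwepose   [vowel merger]
  hemwepose (rule 4 does not apply)
  hemwepose → hemwebose   [intervocalic voicing]
  giving Zodenic hemwebose.
Only 'hemwebose' matches the regular Zodenic development of *kemwepasi.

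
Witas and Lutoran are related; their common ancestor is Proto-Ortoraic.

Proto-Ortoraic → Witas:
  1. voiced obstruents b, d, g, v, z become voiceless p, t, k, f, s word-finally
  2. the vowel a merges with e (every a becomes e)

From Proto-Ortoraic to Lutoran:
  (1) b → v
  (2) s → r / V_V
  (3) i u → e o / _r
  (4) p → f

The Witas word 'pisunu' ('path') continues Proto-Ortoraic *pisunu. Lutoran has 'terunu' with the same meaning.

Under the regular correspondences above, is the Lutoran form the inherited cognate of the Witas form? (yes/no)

no

Derive the expected Lutoran reflex of *pisunu:
Lutoran: *pisunu
  pisunu (rule 1 does not apply)
  pisunu → pirunu   [rhotacism]
  pirunu → perunu   [pre-rhotic lowering]
  perunu → ferunu   [unconditioned shift]
  giving Lutoran ferunu.
The regular Lutoran reflex would be 'ferunu', but the attested form is 'terunu'. The correspondence is irregular, so they are not cognates (the Lutoran form has a different source).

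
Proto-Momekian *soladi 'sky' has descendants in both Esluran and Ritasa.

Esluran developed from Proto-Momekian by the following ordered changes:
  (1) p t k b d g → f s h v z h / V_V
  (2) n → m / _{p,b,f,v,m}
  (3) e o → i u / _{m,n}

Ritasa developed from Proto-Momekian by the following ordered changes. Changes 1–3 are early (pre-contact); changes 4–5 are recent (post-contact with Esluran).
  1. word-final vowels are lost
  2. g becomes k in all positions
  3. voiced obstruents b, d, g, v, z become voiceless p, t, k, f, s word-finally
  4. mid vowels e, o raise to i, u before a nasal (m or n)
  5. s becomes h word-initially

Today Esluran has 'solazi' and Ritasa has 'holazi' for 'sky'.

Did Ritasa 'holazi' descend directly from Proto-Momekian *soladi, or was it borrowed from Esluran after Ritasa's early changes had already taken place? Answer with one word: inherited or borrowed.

borrowed

If inherited, *soladi would pass through all of Ritasa's changes:
Ritasa: *soladi
  soladi → solad   [apocope]
  solad (rule 2 does not apply)
  solad → solat   [final devoicing]
  solat (rule 4 does not apply)
  solat → holat   [debuccalisation]
  giving Ritasa holat.
If borrowed from Esluran 'solazi' after the early changes, it would undergo only the recent ones:
  rule 4 (pre-nasal raising): no change (solazi)
  rule 5 (debuccalisation): solazi → holazi
  ⇒ as a loan: holazi
Ritasa 'holazi' matches the loan outcome 'holazi', not the inherited 'holat' — it skipped the early Ritasa changes, so it was borrowed from Esluran.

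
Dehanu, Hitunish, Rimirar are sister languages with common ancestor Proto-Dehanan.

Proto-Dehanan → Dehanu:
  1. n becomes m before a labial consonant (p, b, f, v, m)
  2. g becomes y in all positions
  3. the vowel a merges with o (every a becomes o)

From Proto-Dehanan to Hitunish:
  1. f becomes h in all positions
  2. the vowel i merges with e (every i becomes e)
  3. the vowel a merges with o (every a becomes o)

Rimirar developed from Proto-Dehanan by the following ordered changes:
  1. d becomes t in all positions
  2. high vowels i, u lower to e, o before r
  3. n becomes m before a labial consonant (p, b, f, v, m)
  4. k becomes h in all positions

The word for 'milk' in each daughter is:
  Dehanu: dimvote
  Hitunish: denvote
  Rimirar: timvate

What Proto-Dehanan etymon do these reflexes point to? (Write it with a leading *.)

*dinvate

Position 1: Dehanu has d, Hitunish has d, Rimirar has t. Dehanu preserves d here (none of its changes turn any other segment into d), so the proto-segment is *d.
Position 2: Dehanu has i, Hitunish has e, Rimirar has i. Dehanu preserves i here (none of its changes turn any other segment into i), so the proto-segment is *i.
Position 3: Dehanu has m, Hitunish has n, Rimirar has m. Hitunish preserves n here (none of its changes turn any other segment into n), so the proto-segment is *n.
This points to *dinvate. Verify forward in each daughter:
Dehanu: start from *dinvate.
  rule 1 (nasal place assimilation): dinvate → dimvate
  rule 2: no change — dimvate
  rule 3 (vowel merger): dimvate → dimvote
  ⇒ Dehanu dimvote
Hitunish: start from *dinvate.
  rule 1: no change — dinvate
  rule 2 (vowel merger): dinvate → denvate
  rule 3 (vowel merger): denvate → denvote
  ⇒ Hitunish denvote
Rimirar: *dinvate > tinvate > timvate  (by unconditioned shift, nasal place assimilation)
No other proto-form is consistent with every reflex, so the reconstruction is *dinvate.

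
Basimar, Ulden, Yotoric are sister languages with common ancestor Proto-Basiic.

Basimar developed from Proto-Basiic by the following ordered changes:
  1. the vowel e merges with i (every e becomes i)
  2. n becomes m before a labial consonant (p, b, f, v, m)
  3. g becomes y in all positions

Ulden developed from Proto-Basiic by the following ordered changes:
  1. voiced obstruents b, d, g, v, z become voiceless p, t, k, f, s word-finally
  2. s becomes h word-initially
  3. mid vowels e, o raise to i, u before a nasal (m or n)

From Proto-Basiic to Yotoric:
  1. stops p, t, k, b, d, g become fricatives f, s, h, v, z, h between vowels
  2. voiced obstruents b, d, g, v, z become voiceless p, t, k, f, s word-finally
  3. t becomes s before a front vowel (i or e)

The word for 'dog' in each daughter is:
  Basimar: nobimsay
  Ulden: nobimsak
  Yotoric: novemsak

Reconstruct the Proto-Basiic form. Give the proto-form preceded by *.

Position 8: Basimar has y, Ulden has k, Yotoric has k. Taking the neighbouring segments as reconstructed: Basimar y could go back to *g or *y; Ulden k could go back to *k or *g; Yotoric k could go back to *k or *g — the one source consistent with every daughter is *g.
Position 3: Basimar has b, Ulden has b, Yotoric has v. Basimar preserves b here (none of its changes turn any other segment into b), so the proto-segment is *b.
Continuing position by position gives *nobemsag; check it forward:
Basimar: *nobemsag
  nobemsag → nobimsag   [vowel merger]
  nobimsag (rule 2 does not apply)
  nobimsag → nobimsay   [unconditioned shift]
  giving Basimar nobimsay.
Ulden: *nobemsag > nobemsak > nobimsak  (by final devoicing, pre-nasal raising)
Yotoric: *nobemsag > novemsag > novemsak  (by intervocalic lenition, final devoicing)
Only *nobemsag yields all of Basimar nobimsay, Ulden nobimsak, Yotoric novemsak.

*nobemsag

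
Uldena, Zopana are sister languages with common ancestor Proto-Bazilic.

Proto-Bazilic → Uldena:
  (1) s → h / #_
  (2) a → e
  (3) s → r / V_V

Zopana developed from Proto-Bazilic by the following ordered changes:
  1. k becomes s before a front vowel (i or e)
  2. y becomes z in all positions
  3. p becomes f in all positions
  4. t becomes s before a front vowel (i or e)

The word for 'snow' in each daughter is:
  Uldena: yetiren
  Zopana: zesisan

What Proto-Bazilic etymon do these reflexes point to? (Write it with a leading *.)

Position 5: Uldena has r, Zopana has s. Taking the neighbouring segments as reconstructed: Uldena r could go back to *s or *r; Zopana s can only go back to *s — the one source consistent with every daughter is *s.
Position 6: Uldena has e, Zopana has a. Zopana preserves a here (none of its changes turn any other segment into a), so the proto-segment is *a.
Position 1: Uldena has y, Zopana has z. Uldena preserves y here (none of its changes turn any other segment into y), so the proto-segment is *y.
Verify the candidate proto-form against each daughter:
Uldena: start from *yetisan.
  rule 1: no change — yetisan
  rule 2 (vowel merger): yetisan → yetisen
  rule 3 (rhotacism): yetisen → yetiren
  ⇒ Uldena yetiren
Zopana: *yetisan > zetisan > zesisan  (by unconditioned shift, palatalisation)
No other proto-form is consistent with every reflex, so the reconstruction is *yetisan.

*yetisan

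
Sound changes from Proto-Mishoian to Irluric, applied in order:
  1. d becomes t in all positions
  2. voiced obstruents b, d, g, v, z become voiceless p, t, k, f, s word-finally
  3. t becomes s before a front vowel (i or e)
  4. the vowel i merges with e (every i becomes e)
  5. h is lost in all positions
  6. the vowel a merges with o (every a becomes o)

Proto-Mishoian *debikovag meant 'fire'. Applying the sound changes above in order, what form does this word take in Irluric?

Irluric: *debikovag
  debikovag → tebikovag   [unconditioned shift]
  tebikovag → tebikovak   [final devoicing]
  tebikovak → sebikovak   [palatalisation]
  sebikovak → sebekovak   [vowel merger]
  sebekovak (rule 5 does not apply)
  sebekovak → sebekovok   [vowel merger]
  giving Irluric sebekovok.

sebekovok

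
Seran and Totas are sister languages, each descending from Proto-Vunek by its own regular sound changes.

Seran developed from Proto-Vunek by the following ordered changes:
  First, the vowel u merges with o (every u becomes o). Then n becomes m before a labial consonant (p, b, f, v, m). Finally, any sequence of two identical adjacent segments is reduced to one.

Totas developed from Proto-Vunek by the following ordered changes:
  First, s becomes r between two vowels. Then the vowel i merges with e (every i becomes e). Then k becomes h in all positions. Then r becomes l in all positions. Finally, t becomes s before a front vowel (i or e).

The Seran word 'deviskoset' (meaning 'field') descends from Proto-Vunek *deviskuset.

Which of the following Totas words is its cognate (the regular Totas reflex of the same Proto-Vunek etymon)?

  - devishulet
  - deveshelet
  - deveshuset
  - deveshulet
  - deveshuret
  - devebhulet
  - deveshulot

Totas: *deviskuset > deviskuret > deveskuret > deveshuret > deveshulet  (by rhotacism, vowel merger, unconditioned shift, unconditioned shift)
Among the options, 'deveshulet' alone shows every Totas change applied in order.

deveshulet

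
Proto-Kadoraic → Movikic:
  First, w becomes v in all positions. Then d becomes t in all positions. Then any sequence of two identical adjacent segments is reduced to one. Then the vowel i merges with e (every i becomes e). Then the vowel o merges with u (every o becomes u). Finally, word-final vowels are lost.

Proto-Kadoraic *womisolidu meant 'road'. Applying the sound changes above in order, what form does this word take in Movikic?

vumesulet

Movikic: *womisolidu
  womisolidu → vomisolidu   [unconditioned shift]
  vomisolidu → vomisolitu   [unconditioned shift]
  vomisolitu (rule 3 does not apply)
  vomisolitu → vomesoletu   [vowel merger]
  vomesoletu → vumesuletu   [vowel merger]
  vumesuletu → vumesulet   [apocope]
  giving Movikic vumesulet.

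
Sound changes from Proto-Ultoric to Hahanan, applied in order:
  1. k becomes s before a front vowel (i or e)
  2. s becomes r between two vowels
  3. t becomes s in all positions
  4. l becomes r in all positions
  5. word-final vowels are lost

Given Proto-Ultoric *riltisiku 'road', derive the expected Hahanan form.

rirsirik

Hahanan: start from *riltisiku.
  rule 1: no change — riltisiku
  rule 2 (rhotacism): riltisiku → riltiriku
  rule 3 (unconditioned shift): riltiriku → rilsiriku
  rule 4 (unconditioned shift): rilsiriku → rirsiriku
  rule 5 (apocope): rirsiriku → rirsirik
  ⇒ Hahanan rirsirik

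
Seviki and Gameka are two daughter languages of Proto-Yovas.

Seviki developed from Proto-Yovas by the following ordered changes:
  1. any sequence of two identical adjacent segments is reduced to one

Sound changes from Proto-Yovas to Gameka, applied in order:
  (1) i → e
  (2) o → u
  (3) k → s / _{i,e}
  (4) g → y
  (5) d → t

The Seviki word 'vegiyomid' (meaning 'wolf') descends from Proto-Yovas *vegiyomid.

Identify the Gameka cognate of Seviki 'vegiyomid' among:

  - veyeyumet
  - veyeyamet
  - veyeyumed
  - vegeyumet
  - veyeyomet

Gameka: *vegiyomid > vegeyomed > vegeyumed > veyeyumed > veyeyumet  (by vowel merger, vowel merger, unconditioned shift, unconditioned shift)

veyeyumet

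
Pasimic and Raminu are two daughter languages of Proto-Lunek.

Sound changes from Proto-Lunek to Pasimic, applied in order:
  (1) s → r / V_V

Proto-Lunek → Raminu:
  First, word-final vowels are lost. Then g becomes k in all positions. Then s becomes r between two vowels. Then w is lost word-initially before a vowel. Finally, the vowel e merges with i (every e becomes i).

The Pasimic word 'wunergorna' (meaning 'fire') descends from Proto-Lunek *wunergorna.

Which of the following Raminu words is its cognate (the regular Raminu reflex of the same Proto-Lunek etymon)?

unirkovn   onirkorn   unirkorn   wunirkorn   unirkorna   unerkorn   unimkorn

unirkorn

Raminu: *wunergorna
  wunergorna → wunergorn   [apocope]
  wunergorn → wunerkorn   [unconditioned shift]
  wunerkorn (rule 3 does not apply)
  wunerkorn → unerkorn   [glide loss]
  unerkorn → unirkorn   [vowel merger]
  giving Raminu unirkorn.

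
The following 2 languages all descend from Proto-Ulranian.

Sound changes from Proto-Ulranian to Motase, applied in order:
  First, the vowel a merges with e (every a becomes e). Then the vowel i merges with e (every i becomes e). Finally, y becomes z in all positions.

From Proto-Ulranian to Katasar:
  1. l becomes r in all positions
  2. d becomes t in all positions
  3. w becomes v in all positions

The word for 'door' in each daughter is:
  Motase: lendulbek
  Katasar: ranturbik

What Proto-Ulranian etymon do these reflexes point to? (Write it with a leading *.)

Position 8: Motase has e, Katasar has i. Katasar preserves i here (none of its changes turn any other segment into i), so the proto-segment is *i.
Position 6: Motase has l, Katasar has r. Motase preserves l here (none of its changes turn any other segment into l), so the proto-segment is *l.
Position 4: Motase has d, Katasar has t. Motase preserves d here (none of its changes turn any other segment into d), so the proto-segment is *d.
Verify the candidate proto-form against each daughter:
Motase: *landulbik
  landulbik → lendulbik   [vowel merger]
  lendulbik → lendulbek   [vowel merger]
  lendulbek (rule 3 does not apply)
  giving Motase lendulbek.
Katasar: start from *landulbik.
  rule 1 (unconditioned shift): landulbik → randurbik
  rule 2 (unconditioned shift): randurbik → ranturbik
  rule 3: no change — ranturbik
  ⇒ Katasar ranturbik
*landulbik is the unique common source.

*landulbik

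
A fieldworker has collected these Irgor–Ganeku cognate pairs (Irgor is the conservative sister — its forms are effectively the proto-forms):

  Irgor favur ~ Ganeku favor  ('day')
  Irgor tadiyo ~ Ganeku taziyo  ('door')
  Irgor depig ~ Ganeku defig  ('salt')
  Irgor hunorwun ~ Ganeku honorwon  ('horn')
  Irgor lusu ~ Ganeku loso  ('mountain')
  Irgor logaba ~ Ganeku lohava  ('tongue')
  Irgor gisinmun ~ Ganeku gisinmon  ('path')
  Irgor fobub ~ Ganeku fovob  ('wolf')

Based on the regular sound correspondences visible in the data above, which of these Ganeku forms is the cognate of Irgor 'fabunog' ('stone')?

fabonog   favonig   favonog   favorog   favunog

favonog

fobub ~ fovob — Irgor b corresponds to Ganeku v between vowels (before a back vowel).
hunorwun ~ honorwon, gisinmun ~ gisinmon — Irgor u corresponds to Ganeku o after a consonant, before a nasal.
Applying these to Irgor 'fabunog':
  fabunog → favunog   (b→v between vowels (before a back vowel))
  favunog → favonog   (u→o after a consonant, before a nasal)
So the Ganeku cognate is 'favonog'.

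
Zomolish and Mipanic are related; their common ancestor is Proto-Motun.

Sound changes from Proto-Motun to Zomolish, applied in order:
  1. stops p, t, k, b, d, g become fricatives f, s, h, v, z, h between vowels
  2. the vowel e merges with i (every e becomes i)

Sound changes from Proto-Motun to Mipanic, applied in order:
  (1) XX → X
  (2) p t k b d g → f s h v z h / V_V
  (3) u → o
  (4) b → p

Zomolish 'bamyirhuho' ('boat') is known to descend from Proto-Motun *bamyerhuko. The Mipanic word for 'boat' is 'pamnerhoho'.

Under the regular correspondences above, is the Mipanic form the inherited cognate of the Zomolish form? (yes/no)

Derive the expected Mipanic reflex of *bamyerhuko:
Mipanic: *bamyerhuko
  bamyerhuko (rule 1 does not apply)
  bamyerhuko → bamyerhuho   [intervocalic lenition]
  bamyerhuho → bamyerhoho   [vowel merger]
  bamyerhoho → pamyerhoho   [unconditioned shift]
  giving Mipanic pamyerhoho.
The regular Mipanic reflex would be 'pamyerhoho', but the attested form is 'pamnerhoho'. The correspondence is irregular, so they are not cognates (the Mipanic form has a different source).

no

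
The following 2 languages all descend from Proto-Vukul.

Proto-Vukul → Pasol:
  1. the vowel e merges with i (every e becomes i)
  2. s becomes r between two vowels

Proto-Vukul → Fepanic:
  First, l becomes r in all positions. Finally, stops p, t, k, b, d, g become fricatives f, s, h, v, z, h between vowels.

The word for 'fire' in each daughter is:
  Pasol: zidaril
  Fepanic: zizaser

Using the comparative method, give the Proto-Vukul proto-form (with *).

Position 3: Pasol has d, Fepanic has z. Pasol preserves d here (none of its changes turn any other segment into d), so the proto-segment is *d.
Position 7: Pasol has l, Fepanic has r. Pasol preserves l here (none of its changes turn any other segment into l), so the proto-segment is *l.
Verify the candidate proto-form against each daughter:
Pasol: start from *zidasel.
  rule 1 (vowel merger): zidasel → zidasil
  rule 2 (rhotacism): zidasil → zidaril
  ⇒ Pasol zidaril
Fepanic: *zidasel > zidaser > zizaser  (by unconditioned shift, intervocalic lenition)
No other proto-form is consistent with every reflex, so the reconstruction is *zidasel.

*zidasel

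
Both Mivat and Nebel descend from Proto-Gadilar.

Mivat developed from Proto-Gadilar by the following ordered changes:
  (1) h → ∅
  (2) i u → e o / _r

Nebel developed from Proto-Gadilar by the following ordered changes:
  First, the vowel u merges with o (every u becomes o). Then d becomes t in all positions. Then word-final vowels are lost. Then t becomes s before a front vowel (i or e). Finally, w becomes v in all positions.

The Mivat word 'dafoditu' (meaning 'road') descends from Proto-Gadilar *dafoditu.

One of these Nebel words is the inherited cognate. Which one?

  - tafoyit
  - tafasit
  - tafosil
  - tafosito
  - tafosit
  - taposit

tafosit

Nebel: *dafoditu > dafodito > tafotito > tafotit > tafosit  (by vowel merger, unconditioned shift, apocope, palatalisation)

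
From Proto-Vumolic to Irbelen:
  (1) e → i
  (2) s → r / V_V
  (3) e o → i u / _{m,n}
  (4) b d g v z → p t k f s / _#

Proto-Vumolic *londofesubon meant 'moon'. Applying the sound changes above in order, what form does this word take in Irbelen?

lundofirubun

Irbelen: *londofesubon
  londofesubon → londofisubon   [vowel merger]
  londofisubon → londofirubon   [rhotacism]
  londofirubon → lundofirubun   [pre-nasal raising]
  lundofirubun (rule 4 does not apply)
  giving Irbelen lundofirubun.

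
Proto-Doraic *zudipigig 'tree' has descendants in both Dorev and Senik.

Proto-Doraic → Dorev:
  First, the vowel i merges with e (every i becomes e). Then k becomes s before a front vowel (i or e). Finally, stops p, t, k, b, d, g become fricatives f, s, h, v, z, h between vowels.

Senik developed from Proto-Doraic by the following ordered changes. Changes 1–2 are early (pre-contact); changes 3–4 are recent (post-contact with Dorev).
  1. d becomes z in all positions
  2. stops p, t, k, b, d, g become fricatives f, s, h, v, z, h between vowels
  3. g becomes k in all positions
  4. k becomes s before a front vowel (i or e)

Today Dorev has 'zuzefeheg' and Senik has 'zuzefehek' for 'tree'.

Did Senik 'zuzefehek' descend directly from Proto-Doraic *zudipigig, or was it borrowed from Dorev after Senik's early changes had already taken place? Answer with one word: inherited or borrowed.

If inherited, *zudipigig would pass through all of Senik's changes:
Senik: *zudipigig > zuzipigig > zuzifihig > zuzifihik  (by unconditioned shift, intervocalic lenition, unconditioned shift)
If borrowed from Dorev 'zuzefeheg' after the early changes, it would undergo only the recent ones:
  rule 3 (unconditioned shift): zuzefeheg → zuzefehek
  rule 4 (palatalisation): no change (zuzefehek)
  ⇒ as a loan: zuzefehek
Senik 'zuzefehek' matches the loan outcome 'zuzefehek', not the inherited 'zuzifihik' — it skipped the early Senik changes, so it was borrowed from Dorev.

borrowed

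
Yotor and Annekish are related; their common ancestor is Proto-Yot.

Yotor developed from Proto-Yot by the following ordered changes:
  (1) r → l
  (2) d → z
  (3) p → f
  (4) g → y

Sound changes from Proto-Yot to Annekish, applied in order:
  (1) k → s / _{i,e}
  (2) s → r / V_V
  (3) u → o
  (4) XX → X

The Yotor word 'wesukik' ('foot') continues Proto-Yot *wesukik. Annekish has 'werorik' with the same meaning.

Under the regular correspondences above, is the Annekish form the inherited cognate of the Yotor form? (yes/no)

yes

Derive the expected Annekish reflex of *wesukik:
Annekish: *wesukik > wesusik > werurik > werorik  (by palatalisation, rhotacism, vowel merger)
Annekish 'werorik' matches the regular reflex exactly, so the pair is cognate.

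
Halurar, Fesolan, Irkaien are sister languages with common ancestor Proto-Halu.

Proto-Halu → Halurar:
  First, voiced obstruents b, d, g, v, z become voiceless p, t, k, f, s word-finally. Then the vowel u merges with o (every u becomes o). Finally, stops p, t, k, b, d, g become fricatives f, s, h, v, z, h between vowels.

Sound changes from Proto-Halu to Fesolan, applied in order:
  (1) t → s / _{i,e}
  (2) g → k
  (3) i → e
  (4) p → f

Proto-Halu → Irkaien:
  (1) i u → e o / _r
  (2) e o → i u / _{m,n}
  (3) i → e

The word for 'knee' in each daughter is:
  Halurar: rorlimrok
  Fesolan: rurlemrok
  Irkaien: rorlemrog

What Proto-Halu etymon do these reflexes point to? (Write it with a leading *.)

Position 5: Halurar has i, Fesolan has e, Irkaien has e. Halurar preserves i here (none of its changes turn any other segment into i), so the proto-segment is *i.
Position 9: Halurar has k, Fesolan has k, Irkaien has g. Irkaien preserves g here (none of its changes turn any other segment into g), so the proto-segment is *g.
This points to *rurlimrog. Verify forward in each daughter:
Halurar: *rurlimrog
  rurlimrog → rurlimrok   [final devoicing]
  rurlimrok → rorlimrok   [vowel merger]
  rorlimrok (rule 3 does not apply)
  giving Halurar rorlimrok.
Fesolan: *rurlimrog
  rurlimrog (rule 1 does not apply)
  rurlimrog → rurlimrok   [unconditioned shift]
  rurlimrok → rurlemrok   [vowel merger]
  rurlemrok (rule 4 does not apply)
  giving Fesolan rurlemrok.
Irkaien: *rurlimrog > rorlimrog > rorlemrog  (by pre-rhotic lowering, vowel merger)
*rurlimrog is the unique common source.

*rurlimrog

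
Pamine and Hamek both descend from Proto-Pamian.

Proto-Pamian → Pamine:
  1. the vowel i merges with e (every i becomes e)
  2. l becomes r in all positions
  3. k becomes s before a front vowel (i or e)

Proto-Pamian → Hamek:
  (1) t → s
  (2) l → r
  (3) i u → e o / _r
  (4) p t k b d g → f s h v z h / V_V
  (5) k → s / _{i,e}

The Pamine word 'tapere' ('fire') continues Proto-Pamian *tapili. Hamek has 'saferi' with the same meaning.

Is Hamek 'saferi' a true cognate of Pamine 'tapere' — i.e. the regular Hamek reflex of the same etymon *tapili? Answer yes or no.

Derive the expected Hamek reflex of *tapili:
Hamek: start from *tapili.
  rule 1 (unconditioned shift): tapili → sapili
  rule 2 (unconditioned shift): sapili → sapiri
  rule 3 (pre-rhotic lowering): sapiri → saperi
  rule 4 (intervocalic lenition): saperi → saferi
  rule 5: no change — saferi
  ⇒ Hamek saferi
Hamek 'saferi' matches the regular reflex exactly, so the pair is cognate.

yes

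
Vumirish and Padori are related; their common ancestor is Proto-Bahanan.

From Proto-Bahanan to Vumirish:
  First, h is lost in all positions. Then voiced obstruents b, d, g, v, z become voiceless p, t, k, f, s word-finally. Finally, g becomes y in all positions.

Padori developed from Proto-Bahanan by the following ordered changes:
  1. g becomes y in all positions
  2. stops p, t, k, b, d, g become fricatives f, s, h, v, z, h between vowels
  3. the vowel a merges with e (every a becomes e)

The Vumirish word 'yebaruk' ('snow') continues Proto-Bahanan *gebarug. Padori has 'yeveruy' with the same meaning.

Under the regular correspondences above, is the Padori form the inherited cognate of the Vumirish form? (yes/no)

Derive the expected Padori reflex of *gebarug:
Padori: start from *gebarug.
  rule 1 (unconditioned shift): gebarug → yebaruy
  rule 2 (intervocalic lenition): yebaruy → yevaruy
  rule 3 (vowel merger): yevaruy → yeveruy
  ⇒ Padori yeveruy
Padori 'yeveruy' matches the regular reflex exactly, so the pair is cognate.

yes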